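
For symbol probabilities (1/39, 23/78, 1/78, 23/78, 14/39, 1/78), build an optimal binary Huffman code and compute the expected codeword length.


Huffman construction (repeatedly merge the two least-probable nodes; each merge adds 1 bit to every symbol beneath it): 1/78 + 1/78 = 1/39; 1/39 + 1/39 = 2/39; 2/39 + 23/78 = 9/26; 23/78 + 9/26 = 25/39; 14/39 + 25/39 = 1. Resulting codeword lengths (in the order the probabilities were given): (4, 3, 5, 2, 1, 5). L_avg = sum(p_i * l_i) = 1/39*4 + 23/78*3 + 1/78*5 + 23/78*2 + 14/39*1 + 1/78*5 = 161/78 = 2.0641

2.0641 bits


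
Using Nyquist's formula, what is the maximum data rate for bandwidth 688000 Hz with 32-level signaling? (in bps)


Rate = 2 * B * log2(M) = 2 * 688000 * 5.0 = 6880000.0

6880000.0 bps


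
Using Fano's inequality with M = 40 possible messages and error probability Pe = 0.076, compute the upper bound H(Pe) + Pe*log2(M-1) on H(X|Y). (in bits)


H(Pe) = -Pe*log2(Pe) - (1-Pe)*log2(1-Pe) = -0.076*log2(0.076) - 0.924*log2(0.924) = 0.282557 + 0.105369 = 0.3879. Pe*log2(M-1) = 0.076*log2(39) = 0.401691. Bound = H(Pe) + Pe*log2(M-1) = 0.282557 + 0.105369 + 0.401691 = 0.7896

0.7896 bits


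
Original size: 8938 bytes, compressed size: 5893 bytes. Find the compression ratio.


Ratio = original / compressed = 8938 / 5893 = 1.5167

1.5167


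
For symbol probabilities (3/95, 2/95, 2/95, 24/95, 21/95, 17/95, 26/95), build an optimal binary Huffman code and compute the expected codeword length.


Huffman construction (repeatedly merge the two least-probable nodes; each merge adds 1 bit to every symbol beneath it): 2/95 + 2/95 = 4/95; 3/95 + 4/95 = 7/95; 7/95 + 17/95 = 24/95; 21/95 + 24/95 = 9/19; 24/95 + 26/95 = 10/19; 9/19 + 10/19 = 1. Resulting codeword lengths (in the order the probabilities were given): (4, 5, 5, 2, 2, 3, 2). L_avg = sum(p_i * l_i) = 3/95*4 + 2/95*5 + 2/95*5 + 24/95*2 + 21/95*2 + 17/95*3 + 26/95*2 = 45/19 = 2.3684

2.3684 bits


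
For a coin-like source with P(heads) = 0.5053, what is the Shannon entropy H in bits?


H = -p*log2(p) - (1-p)*log2(1-p). -0.5053*log2(0.5053) = 0.497613; -0.4947*log2(0.4947) = 0.502306. H = 0.497613 + 0.502306 = 0.9999

0.9999 bits


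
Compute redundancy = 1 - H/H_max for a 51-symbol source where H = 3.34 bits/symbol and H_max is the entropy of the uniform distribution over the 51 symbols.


H_max = log2(K) = log2(51) = 5.6724 bits/symbol. Redundancy = 1 - H/H_max = 1 - 3.34/5.6724 = 1 - 0.5888 = 0.4112

0.4112


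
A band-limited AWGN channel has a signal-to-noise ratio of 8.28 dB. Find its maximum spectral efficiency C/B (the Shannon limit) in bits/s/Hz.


SNR_linear = 10^(8.28/10) = 6.7298; C/B = log2(1 + SNR_linear) = log2(1 + 6.7298) = 2.9504

2.9504 bits/s/Hz


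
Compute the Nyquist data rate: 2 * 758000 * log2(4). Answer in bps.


Rate = 2 * B * log2(M) = 2 * 758000 * 2.0 = 3032000.0

3032000.0 bps


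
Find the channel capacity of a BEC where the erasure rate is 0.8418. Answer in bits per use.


C = 1 - epsilon = 1 - 0.8418 = 0.1582

0.1582 bits


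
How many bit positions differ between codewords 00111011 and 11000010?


Count differing positions: ^ ^ ^ ^ ^ . . ^ = 6 differences

6


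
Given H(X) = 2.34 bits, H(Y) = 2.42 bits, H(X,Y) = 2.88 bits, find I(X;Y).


I(X;Y) = H(X) + H(Y) - H(X,Y) = 2.34 + 2.42 - 2.88 = 1.88

1.88 bits


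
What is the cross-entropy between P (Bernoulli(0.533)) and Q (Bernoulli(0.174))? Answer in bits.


H(P,Q) = -p*log2(q) - (1-p)*log2(1-q). -0.533*log2(0.174) = 1.344674; -0.467*log2(0.826) = 0.128792. H(P,Q) = 1.344674 + 0.128792 = 1.4735

1.4735 bits


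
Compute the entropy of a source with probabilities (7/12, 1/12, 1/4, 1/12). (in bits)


H = -sum(p_i * log2(p_i)). Terms: -(7/12)*log2(7/12) = 0.453604; -(1/12)*log2(1/12) = 0.298747; -(1/4)*log2(1/4) = 0.500000; -(1/12)*log2(1/12) = 0.298747. H = 0.453604 + 0.298747 + 0.500000 + 0.298747 = 1.5511

1.5511 bits


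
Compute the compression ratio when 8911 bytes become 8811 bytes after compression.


Ratio = original / compressed = 8911 / 8811 = 1.0113

1.0113


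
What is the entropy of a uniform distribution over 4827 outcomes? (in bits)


H = log2(n) = log2(4827) = 12.2369

12.2369 bits


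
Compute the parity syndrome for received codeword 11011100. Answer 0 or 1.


Syndrome = XOR of all bits = 1 XOR 1 XOR 0 XOR 1 XOR 1 XOR 1 XOR 0 XOR 0 = 1

1


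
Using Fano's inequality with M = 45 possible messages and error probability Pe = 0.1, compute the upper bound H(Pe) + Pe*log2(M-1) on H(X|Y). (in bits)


H(Pe) = -Pe*log2(Pe) - (1-Pe)*log2(1-Pe) = -0.1*log2(0.1) - 0.9*log2(0.9) = 0.332193 + 0.136803 = 0.469. Pe*log2(M-1) = 0.1*log2(44) = 0.545943. Bound = H(Pe) + Pe*log2(M-1) = 0.332193 + 0.136803 + 0.545943 = 1.0149

1.0149 bits


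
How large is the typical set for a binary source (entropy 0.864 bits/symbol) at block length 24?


log2|A_typical| = nH = 24 * 0.864 = 20.736, so |A_typical| ~ 2^20.736 = 1.746e+06

1.746e+06


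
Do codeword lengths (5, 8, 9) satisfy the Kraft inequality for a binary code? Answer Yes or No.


Kraft sum = sum(2^(-l_i)) = 0.0371, need <= 1. Result: satisfied (a binary prefix-free code with these lengths exists)

Yes


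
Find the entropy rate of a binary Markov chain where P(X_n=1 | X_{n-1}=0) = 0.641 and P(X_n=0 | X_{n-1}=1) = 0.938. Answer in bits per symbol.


Stationary distribution: pi_0 = p10/(p01+p10) = 0.594, pi_1 = 0.406. Entropy rate H' = pi_0*H(p01) + pi_1*H(p10) = 0.594*0.9418 + 0.406*0.3353 = 0.6956

0.6956 bits/symbol


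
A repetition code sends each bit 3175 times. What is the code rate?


Rate = k/n = 1/3175

1/3175


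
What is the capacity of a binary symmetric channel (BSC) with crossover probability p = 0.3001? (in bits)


H(p) = -p*log2(p) - (1-p)*log2(1-p) = -0.3001*log2(0.3001) - 0.6999*log2(0.6999) = 0.521119 + 0.360294 = 0.8814. C = 1 - H(p) = 1 - 0.8814 = 0.1186

0.1186 bits


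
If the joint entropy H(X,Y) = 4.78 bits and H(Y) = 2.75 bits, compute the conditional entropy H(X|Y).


H(X|Y) = H(X,Y) - H(Y) = 4.78 - 2.75 = 2.03

2.03 bits


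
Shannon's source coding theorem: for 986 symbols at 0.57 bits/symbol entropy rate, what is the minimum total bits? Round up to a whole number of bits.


Minimum bits >= n * H = 986 * 0.57 = 562.02, rounded up to a whole number of bits = 563

563 bits


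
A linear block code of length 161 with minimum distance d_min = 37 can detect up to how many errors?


Detection capability = d_min - 1 = 37 - 1 = 36

36 errors


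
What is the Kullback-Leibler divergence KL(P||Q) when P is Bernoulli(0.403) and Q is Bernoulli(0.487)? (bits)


KL = p*log2(p/q) + (1-p)*log2((1-p)/(1-q)) = 0.403*log2(0.403/0.487) + 0.597*log2(0.597/0.513) = 0.0205

0.0205 bits


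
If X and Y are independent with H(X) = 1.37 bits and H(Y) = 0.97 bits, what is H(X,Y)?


For independent variables, H(X,Y) = H(X) + H(Y) = 1.37 + 0.97 = 2.34

2.34 bits


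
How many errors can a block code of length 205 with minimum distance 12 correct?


Correction capability = floor((d-1)/2) = floor((12-1)/2) = 5

5 errors


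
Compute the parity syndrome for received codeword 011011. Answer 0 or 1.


Syndrome = XOR of all bits = 0 XOR 1 XOR 1 XOR 0 XOR 1 XOR 1 = 0

0


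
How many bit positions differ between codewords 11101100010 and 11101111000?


Count differing positions: . . . . . . ^ ^ . ^ . = 3 differences

3


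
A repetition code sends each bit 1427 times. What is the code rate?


Rate = k/n = 1/1427

1/1427


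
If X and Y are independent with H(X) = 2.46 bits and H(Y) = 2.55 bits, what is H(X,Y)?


For independent variables, H(X,Y) = H(X) + H(Y) = 2.46 + 2.55 = 5.01

5.01 bits


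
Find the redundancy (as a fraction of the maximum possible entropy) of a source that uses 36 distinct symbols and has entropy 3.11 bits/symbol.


H_max = log2(K) = log2(36) = 5.1699 bits/symbol. Redundancy = 1 - H/H_max = 1 - 3.11/5.1699 = 1 - 0.6016 = 0.3984

0.3984


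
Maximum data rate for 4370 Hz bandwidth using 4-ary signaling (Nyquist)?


Rate = 2 * B * log2(M) = 2 * 4370 * 2.0 = 17480.0

17480.0 bps


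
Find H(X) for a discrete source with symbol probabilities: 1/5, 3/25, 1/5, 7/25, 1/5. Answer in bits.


H = -sum(p_i * log2(p_i)). Terms: -(1/5)*log2(1/5) = 0.464386; -(3/25)*log2(3/25) = 0.367067; -(1/5)*log2(1/5) = 0.464386; -(7/25)*log2(7/25) = 0.514220; -(1/5)*log2(1/5) = 0.464386. H = 0.464386 + 0.367067 + 0.464386 + 0.514220 + 0.464386 = 2.2744

2.2744 bits


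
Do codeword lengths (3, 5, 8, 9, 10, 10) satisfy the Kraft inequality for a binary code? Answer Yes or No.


Kraft sum = sum(2^(-l_i)) = 0.1641, need <= 1. Result: satisfied (a binary prefix-free code with these lengths exists)

Yes


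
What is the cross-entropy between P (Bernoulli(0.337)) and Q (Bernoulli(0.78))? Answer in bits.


H(P,Q) = -p*log2(q) - (1-p)*log2(1-q). -0.337*log2(0.78) = 0.120799; -0.663*log2(0.22) = 1.448273. H(P,Q) = 0.120799 + 1.448273 = 1.5691

1.5691 bits


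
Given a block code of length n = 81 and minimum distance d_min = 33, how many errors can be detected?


Detection capability = d_min - 1 = 33 - 1 = 32

32 errors


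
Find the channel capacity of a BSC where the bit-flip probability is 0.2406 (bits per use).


H(p) = -p*log2(p) - (1-p)*log2(1-p) = -0.2406*log2(0.2406) - 0.7594*log2(0.7594) = 0.494503 + 0.301534 = 0.796. C = 1 - H(p) = 1 - 0.796 = 0.204

0.204 bits


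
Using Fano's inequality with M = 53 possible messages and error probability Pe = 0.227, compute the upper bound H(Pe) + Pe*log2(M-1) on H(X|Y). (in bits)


H(Pe) = -Pe*log2(Pe) - (1-Pe)*log2(1-Pe) = -0.227*log2(0.227) - 0.773*log2(0.773) = 0.485607 + 0.287138 = 0.7727. Pe*log2(M-1) = 0.227*log2(52) = 1.294000. Bound = H(Pe) + Pe*log2(M-1) = 0.485607 + 0.287138 + 1.294000 = 2.0667

2.0667 bits


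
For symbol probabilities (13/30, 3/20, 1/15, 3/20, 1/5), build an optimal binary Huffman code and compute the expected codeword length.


Huffman construction (repeatedly merge the two least-probable nodes; each merge adds 1 bit to every symbol beneath it): 1/15 + 3/20 = 13/60; 3/20 + 1/5 = 7/20; 13/60 + 7/20 = 17/30; 13/30 + 17/30 = 1. Resulting codeword lengths (in the order the probabilities were given): (1, 3, 3, 3, 3). L_avg = sum(p_i * l_i) = 13/30*1 + 3/20*3 + 1/15*3 + 3/20*3 + 1/5*3 = 32/15 = 2.1333

2.1333 bits


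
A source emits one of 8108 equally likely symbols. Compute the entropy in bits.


H = log2(n) = log2(8108) = 12.9851

12.9851 bits


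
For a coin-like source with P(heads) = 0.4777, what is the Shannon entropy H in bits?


H = -p*log2(p) - (1-p)*log2(1-p). -0.4777*log2(0.4777) = 0.509144; -0.5223*log2(0.5223) = 0.489421. H = 0.509144 + 0.489421 = 0.9986

0.9986 bits


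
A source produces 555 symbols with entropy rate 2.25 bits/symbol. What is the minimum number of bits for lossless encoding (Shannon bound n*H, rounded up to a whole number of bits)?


Minimum bits >= n * H = 555 * 2.25 = 1248.75, rounded up to a whole number of bits = 1249

1249 bits


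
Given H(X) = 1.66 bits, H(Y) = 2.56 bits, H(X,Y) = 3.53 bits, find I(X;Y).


I(X;Y) = H(X) + H(Y) - H(X,Y) = 1.66 + 2.56 - 3.53 = 0.69

0.69 bits


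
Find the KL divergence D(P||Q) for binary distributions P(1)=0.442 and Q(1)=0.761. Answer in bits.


KL = p*log2(p/q) + (1-p)*log2((1-p)/(1-q)) = 0.442*log2(0.442/0.761) + 0.558*log2(0.558/0.239) = 0.3361

0.3361 bits


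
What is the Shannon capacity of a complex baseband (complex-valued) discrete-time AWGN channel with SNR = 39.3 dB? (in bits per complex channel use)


SNR_linear = 10^(39.3/10) = 8511.3804; C = log2(1 + SNR_linear) = log2(1 + 8511.3804) = 13.0553

13.0553 bits/channel use


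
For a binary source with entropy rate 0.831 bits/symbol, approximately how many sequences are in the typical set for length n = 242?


log2|A_typical| = nH = 242 * 0.831 = 201.102, so |A_typical| ~ 2^201.102 = 3.449e+60

3.449e+60


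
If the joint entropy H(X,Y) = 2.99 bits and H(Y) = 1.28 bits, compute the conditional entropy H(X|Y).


H(X|Y) = H(X,Y) - H(Y) = 2.99 - 1.28 = 1.71

1.71 bits


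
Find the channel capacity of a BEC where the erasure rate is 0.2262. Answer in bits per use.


C = 1 - epsilon = 1 - 0.2262 = 0.7738

0.7738 bits


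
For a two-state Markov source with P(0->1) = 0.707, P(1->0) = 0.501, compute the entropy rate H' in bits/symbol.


Stationary distribution: pi_0 = p10/(p01+p10) = 0.4147, pi_1 = 0.5853. Entropy rate H' = pi_0*H(p01) + pi_1*H(p10) = 0.4147*0.8726 + 0.5853*1.0 = 0.9471

0.9471 bits/symbol


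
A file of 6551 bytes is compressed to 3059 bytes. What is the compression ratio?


Ratio = original / compressed = 6551 / 3059 = 2.1415

2.1415


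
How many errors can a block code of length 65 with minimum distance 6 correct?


Correction capability = floor((d-1)/2) = floor((6-1)/2) = 2

2 errors


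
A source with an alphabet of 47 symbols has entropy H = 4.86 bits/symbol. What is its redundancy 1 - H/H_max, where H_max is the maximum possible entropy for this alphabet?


H_max = log2(K) = log2(47) = 5.5546 bits/symbol. Redundancy = 1 - H/H_max = 1 - 4.86/5.5546 = 1 - 0.875 = 0.125

0.125


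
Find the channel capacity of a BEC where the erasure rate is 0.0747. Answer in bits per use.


C = 1 - epsilon = 1 - 0.0747 = 0.9253

0.9253 bits


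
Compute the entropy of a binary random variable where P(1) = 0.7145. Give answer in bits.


H = -p*log2(p) - (1-p)*log2(1-p). -0.7145*log2(0.7145) = 0.346528; -0.2855*log2(0.2855) = 0.516309. H = 0.346528 + 0.516309 = 0.8628

0.8628 bits


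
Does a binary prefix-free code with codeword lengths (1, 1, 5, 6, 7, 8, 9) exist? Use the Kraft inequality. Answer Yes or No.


Kraft sum = sum(2^(-l_i)) = 1.0605, need <= 1. Result: violated (a binary prefix-free code with these lengths cannot exist)

No


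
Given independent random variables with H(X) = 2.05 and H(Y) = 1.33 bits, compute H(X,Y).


For independent variables, H(X,Y) = H(X) + H(Y) = 2.05 + 1.33 = 3.38

3.38 bits


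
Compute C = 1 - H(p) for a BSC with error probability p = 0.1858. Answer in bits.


H(p) = -p*log2(p) - (1-p)*log2(1-p) = -0.1858*log2(0.1858) - 0.8142*log2(0.8142) = 0.451155 + 0.241447 = 0.6926. C = 1 - H(p) = 1 - 0.6926 = 0.3074

0.3074 bits


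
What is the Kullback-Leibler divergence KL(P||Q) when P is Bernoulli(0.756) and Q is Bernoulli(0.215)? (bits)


KL = p*log2(p/q) + (1-p)*log2((1-p)/(1-q)) = 0.756*log2(0.756/0.215) + 0.244*log2(0.244/0.785) = 0.9601

0.9601 bits


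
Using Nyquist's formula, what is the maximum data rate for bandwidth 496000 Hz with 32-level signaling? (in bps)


Rate = 2 * B * log2(M) = 2 * 496000 * 5.0 = 4960000.0

4960000.0 bps


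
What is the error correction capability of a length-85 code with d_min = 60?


Correction capability = floor((d-1)/2) = floor((60-1)/2) = 29

29 errors


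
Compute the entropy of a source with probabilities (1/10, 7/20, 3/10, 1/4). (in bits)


H = -sum(p_i * log2(p_i)). Terms: -(1/10)*log2(1/10) = 0.332193; -(7/20)*log2(7/20) = 0.530101; -(3/10)*log2(3/10) = 0.521090; -(1/4)*log2(1/4) = 0.500000. H = 0.332193 + 0.530101 + 0.521090 + 0.500000 = 1.8834

1.8834 bits


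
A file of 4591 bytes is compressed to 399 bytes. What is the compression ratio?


Ratio = original / compressed = 4591 / 399 = 11.5063

11.5063


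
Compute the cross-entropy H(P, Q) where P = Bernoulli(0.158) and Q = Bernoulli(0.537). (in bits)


H(P,Q) = -p*log2(q) - (1-p)*log2(1-q). -0.158*log2(0.537) = 0.141727; -0.842*log2(0.463) = 0.935391. H(P,Q) = 0.141727 + 0.935391 = 1.0771

1.0771 bits


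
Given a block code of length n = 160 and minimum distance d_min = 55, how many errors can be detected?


Detection capability = d_min - 1 = 55 - 1 = 54

54 errors


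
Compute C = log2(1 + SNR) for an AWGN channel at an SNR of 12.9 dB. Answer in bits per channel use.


SNR_linear = 10^(12.9/10) = 19.4984; C = log2(1 + SNR_linear) = log2(1 + 19.4984) = 4.3574

4.3574 bits/channel use


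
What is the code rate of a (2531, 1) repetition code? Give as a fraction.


Rate = k/n = 1/2531

1/2531


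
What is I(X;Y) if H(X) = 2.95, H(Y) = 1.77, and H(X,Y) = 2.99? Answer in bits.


I(X;Y) = H(X) + H(Y) - H(X,Y) = 2.95 + 1.77 - 2.99 = 1.73

1.73 bits


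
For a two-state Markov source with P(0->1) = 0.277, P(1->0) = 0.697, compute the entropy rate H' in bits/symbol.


Stationary distribution: pi_0 = p10/(p01+p10) = 0.7156, pi_1 = 0.2844. Entropy rate H' = pi_0*H(p01) + pi_1*H(p10) = 0.7156*0.8513 + 0.2844*0.8849 = 0.8609

0.8609 bits/symbol


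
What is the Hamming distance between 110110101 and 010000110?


Count differing positions: ^ . . ^ ^ . . ^ ^ = 5 differences

5


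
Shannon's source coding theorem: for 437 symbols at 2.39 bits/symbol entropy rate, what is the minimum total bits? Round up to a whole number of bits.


Minimum bits >= n * H = 437 * 2.39 = 1044.43, rounded up to a whole number of bits = 1045

1045 bits


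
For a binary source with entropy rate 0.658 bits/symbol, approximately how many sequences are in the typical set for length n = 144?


log2|A_typical| = nH = 144 * 0.658 = 94.752, so |A_typical| ~ 2^94.752 = 3.336e+28

3.336e+28


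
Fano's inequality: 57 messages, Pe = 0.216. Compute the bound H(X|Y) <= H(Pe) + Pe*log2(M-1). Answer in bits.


H(Pe) = -Pe*log2(Pe) - (1-Pe)*log2(1-Pe) = -0.216*log2(0.216) - 0.784*log2(0.784) = 0.477554 + 0.275242 = 0.7528. Pe*log2(M-1) = 0.216*log2(56) = 1.254389. Bound = H(Pe) + Pe*log2(M-1) = 0.477554 + 0.275242 + 1.254389 = 2.0072

2.0072 bits


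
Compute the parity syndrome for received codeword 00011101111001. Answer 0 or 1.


Syndrome = XOR of all bits = 0 XOR 0 XOR 0 XOR 1 XOR 1 XOR 1 XOR 0 XOR 1 XOR 1 XOR 1 XOR 1 XOR 0 XOR 0 XOR 1 = 0

0


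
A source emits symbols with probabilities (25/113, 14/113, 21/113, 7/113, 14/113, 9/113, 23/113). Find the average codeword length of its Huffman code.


Huffman construction (repeatedly merge the two least-probable nodes; each merge adds 1 bit to every symbol beneath it): 7/113 + 9/113 = 16/113; 14/113 + 14/113 = 28/113; 16/113 + 21/113 = 37/113; 23/113 + 25/113 = 48/113; 28/113 + 37/113 = 65/113; 48/113 + 65/113 = 1. Resulting codeword lengths (in the order the probabilities were given): (2, 3, 3, 4, 3, 4, 2). L_avg = sum(p_i * l_i) = 25/113*2 + 14/113*3 + 21/113*3 + 7/113*4 + 14/113*3 + 9/113*4 + 23/113*2 = 307/113 = 2.7168

2.7168 bits


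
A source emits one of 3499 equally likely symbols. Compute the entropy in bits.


H = log2(n) = log2(3499) = 11.7727

11.7727 bits


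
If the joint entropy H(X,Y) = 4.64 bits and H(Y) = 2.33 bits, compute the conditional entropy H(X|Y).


H(X|Y) = H(X,Y) - H(Y) = 4.64 - 2.33 = 2.31

2.31 bits


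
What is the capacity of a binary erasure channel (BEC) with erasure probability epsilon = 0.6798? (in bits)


C = 1 - epsilon = 1 - 0.6798 = 0.3202

0.3202 bits


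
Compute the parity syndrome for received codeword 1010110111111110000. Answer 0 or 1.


Syndrome = XOR of all bits = 1 XOR 0 XOR 1 XOR 0 XOR 1 XOR 1 XOR 0 XOR 1 XOR 1 XOR 1 XOR 1 XOR 1 XOR 1 XOR 1 XOR 1 XOR 0 XOR 0 XOR 0 XOR 0 = 0

0


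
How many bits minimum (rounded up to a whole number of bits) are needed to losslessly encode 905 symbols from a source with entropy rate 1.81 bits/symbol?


Minimum bits >= n * H = 905 * 1.81 = 1638.05, rounded up to a whole number of bits = 1639

1639 bits


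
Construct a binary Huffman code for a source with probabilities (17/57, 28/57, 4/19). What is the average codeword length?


Huffman construction (repeatedly merge the two least-probable nodes; each merge adds 1 bit to every symbol beneath it): 4/19 + 17/57 = 29/57; 28/57 + 29/57 = 1. Resulting codeword lengths (in the order the probabilities were given): (2, 1, 2). L_avg = sum(p_i * l_i) = 17/57*2 + 28/57*1 + 4/19*2 = 86/57 = 1.5088

1.5088 bits


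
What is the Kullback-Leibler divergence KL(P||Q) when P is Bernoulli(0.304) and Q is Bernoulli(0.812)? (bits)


KL = p*log2(p/q) + (1-p)*log2((1-p)/(1-q)) = 0.304*log2(0.304/0.812) + 0.696*log2(0.696/0.188) = 0.8834

0.8834 bits


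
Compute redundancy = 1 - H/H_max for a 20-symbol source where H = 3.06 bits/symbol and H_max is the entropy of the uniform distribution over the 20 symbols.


H_max = log2(K) = log2(20) = 4.3219 bits/symbol. Redundancy = 1 - H/H_max = 1 - 3.06/4.3219 = 1 - 0.708 = 0.292

0.292


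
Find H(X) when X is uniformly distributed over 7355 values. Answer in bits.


H = log2(n) = log2(7355) = 12.8445

12.8445 bits


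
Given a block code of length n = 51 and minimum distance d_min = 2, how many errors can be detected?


Detection capability = d_min - 1 = 2 - 1 = 1

1 errors


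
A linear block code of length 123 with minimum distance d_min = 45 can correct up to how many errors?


Correction capability = floor((d-1)/2) = floor((45-1)/2) = 22

22 errors


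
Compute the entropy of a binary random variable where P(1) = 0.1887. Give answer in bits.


H = -p*log2(p) - (1-p)*log2(1-p). -0.1887*log2(0.1887) = 0.453981; -0.8113*log2(0.8113) = 0.244763. H = 0.453981 + 0.244763 = 0.6987

0.6987 bits


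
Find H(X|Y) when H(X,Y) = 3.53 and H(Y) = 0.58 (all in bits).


H(X|Y) = H(X,Y) - H(Y) = 3.53 - 0.58 = 2.95

2.95 bits


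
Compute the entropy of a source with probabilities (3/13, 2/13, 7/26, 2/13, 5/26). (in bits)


H = -sum(p_i * log2(p_i)). Terms: -(3/13)*log2(3/13) = 0.488187; -(2/13)*log2(2/13) = 0.415452; -(7/26)*log2(7/26) = 0.509677; -(2/13)*log2(2/13) = 0.415452; -(5/26)*log2(5/26) = 0.457406. H = 0.488187 + 0.415452 + 0.509677 + 0.415452 + 0.457406 = 2.2862

2.2862 bits


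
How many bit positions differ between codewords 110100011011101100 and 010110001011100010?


Count differing positions: ^ . . . ^ . . ^ . . . . . . ^ ^ ^ . = 6 differences

6


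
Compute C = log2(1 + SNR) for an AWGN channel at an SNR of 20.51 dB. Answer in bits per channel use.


SNR_linear = 10^(20.51/10) = 112.4605; C = log2(1 + SNR_linear) = log2(1 + 112.4605) = 6.826

6.826 bits/channel use


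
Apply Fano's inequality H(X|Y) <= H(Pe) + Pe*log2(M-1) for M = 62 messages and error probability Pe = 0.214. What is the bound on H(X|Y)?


H(Pe) = -Pe*log2(Pe) - (1-Pe)*log2(1-Pe) = -0.214*log2(0.214) - 0.786*log2(0.786) = 0.476004 + 0.273055 = 0.7491. Pe*log2(M-1) = 0.214*log2(61) = 1.269178. Bound = H(Pe) + Pe*log2(M-1) = 0.476004 + 0.273055 + 1.269178 = 2.0182

2.0182 bits


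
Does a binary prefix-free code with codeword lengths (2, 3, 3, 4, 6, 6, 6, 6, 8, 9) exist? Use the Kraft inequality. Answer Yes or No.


Kraft sum = sum(2^(-l_i)) = 0.6309, need <= 1. Result: satisfied (a binary prefix-free code with these lengths exists)

Yes


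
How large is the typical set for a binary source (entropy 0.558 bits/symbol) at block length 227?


log2|A_typical| = nH = 227 * 0.558 = 126.666, so |A_typical| ~ 2^126.666 = 1.350e+38

1.350e+38


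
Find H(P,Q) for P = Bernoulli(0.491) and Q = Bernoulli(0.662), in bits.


H(P,Q) = -p*log2(q) - (1-p)*log2(1-q). -0.491*log2(0.662) = 0.292193; -0.509*log2(0.338) = 0.796537. H(P,Q) = 0.292193 + 0.796537 = 1.0887

1.0887 bits


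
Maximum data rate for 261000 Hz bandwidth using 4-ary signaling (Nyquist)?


Rate = 2 * B * log2(M) = 2 * 261000 * 2.0 = 1044000.0

1044000.0 bps


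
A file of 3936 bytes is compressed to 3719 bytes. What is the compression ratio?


Ratio = original / compressed = 3936 / 3719 = 1.0583

1.0583


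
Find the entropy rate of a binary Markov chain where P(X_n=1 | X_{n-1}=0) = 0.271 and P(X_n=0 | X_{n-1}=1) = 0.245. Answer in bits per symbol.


Stationary distribution: pi_0 = p10/(p01+p10) = 0.4748, pi_1 = 0.5252. Entropy rate H' = pi_0*H(p01) + pi_1*H(p10) = 0.4748*0.8429 + 0.5252*0.8033 = 0.8221

0.8221 bits/symbol


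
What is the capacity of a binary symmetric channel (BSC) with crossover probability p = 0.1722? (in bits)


H(p) = -p*log2(p) - (1-p)*log2(1-p) = -0.1722*log2(0.1722) - 0.8278*log2(0.8278) = 0.437017 + 0.225696 = 0.6627. C = 1 - H(p) = 1 - 0.6627 = 0.3373

0.3373 bits


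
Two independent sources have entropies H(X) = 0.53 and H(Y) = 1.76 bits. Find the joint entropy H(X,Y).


For independent variables, H(X,Y) = H(X) + H(Y) = 0.53 + 1.76 = 2.29

2.29 bits


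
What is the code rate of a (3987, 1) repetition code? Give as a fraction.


Rate = k/n = 1/3987

1/3987


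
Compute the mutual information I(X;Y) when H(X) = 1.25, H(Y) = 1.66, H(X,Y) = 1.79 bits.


I(X;Y) = H(X) + H(Y) - H(X,Y) = 1.25 + 1.66 - 1.79 = 1.12

1.12 bits


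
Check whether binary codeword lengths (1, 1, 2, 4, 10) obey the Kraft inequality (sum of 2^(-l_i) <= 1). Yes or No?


Kraft sum = sum(2^(-l_i)) = 1.3135, need <= 1. Result: violated (a binary prefix-free code with these lengths cannot exist)

No


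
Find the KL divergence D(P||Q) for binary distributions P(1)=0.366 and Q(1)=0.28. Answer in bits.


KL = p*log2(p/q) + (1-p)*log2((1-p)/(1-q)) = 0.366*log2(0.366/0.28) + 0.634*log2(0.634/0.72) = 0.0251

0.0251 bits


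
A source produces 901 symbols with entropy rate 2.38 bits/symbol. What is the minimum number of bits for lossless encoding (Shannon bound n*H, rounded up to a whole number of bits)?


Minimum bits >= n * H = 901 * 2.38 = 2144.38, rounded up to a whole number of bits = 2145

2145 bits


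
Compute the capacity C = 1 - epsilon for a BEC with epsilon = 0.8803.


C = 1 - epsilon = 1 - 0.8803 = 0.1197

0.1197 bits


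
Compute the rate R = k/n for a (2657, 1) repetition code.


Rate = k/n = 1/2657

1/2657


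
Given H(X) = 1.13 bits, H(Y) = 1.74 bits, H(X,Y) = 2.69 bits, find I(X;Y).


I(X;Y) = H(X) + H(Y) - H(X,Y) = 1.13 + 1.74 - 2.69 = 0.18

0.18 bits


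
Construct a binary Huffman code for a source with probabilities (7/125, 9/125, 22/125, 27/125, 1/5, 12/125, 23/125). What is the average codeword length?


Huffman construction (repeatedly merge the two least-probable nodes; each merge adds 1 bit to every symbol beneath it): 7/125 + 9/125 = 16/125; 12/125 + 16/125 = 28/125; 22/125 + 23/125 = 9/25; 1/5 + 27/125 = 52/125; 28/125 + 9/25 = 73/125; 52/125 + 73/125 = 1. Resulting codeword lengths (in the order the probabilities were given): (4, 4, 3, 2, 2, 3, 3). L_avg = sum(p_i * l_i) = 7/125*4 + 9/125*4 + 22/125*3 + 27/125*2 + 1/5*2 + 12/125*3 + 23/125*3 = 339/125 = 2.712

2.712 bits


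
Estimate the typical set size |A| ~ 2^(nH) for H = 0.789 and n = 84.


log2|A_typical| = nH = 84 * 0.789 = 66.276, so |A_typical| ~ 2^66.276 = 8.934e+19

8.934e+19


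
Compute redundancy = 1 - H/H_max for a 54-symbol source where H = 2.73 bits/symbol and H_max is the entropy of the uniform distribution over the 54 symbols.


H_max = log2(K) = log2(54) = 5.7549 bits/symbol. Redundancy = 1 - H/H_max = 1 - 2.73/5.7549 = 1 - 0.4744 = 0.5256

0.5256


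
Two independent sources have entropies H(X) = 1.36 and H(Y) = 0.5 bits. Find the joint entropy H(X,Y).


For independent variables, H(X,Y) = H(X) + H(Y) = 1.36 + 0.5 = 1.86

1.86 bits


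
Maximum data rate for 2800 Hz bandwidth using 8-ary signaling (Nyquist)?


Rate = 2 * B * log2(M) = 2 * 2800 * 3.0 = 16800.0

16800.0 bps


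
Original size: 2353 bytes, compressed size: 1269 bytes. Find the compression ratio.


Ratio = original / compressed = 2353 / 1269 = 1.8542

1.8542


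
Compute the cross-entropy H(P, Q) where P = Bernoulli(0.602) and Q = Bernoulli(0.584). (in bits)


H(P,Q) = -p*log2(q) - (1-p)*log2(1-q). -0.602*log2(0.584) = 0.467128; -0.398*log2(0.416) = 0.503607. H(P,Q) = 0.467128 + 0.503607 = 0.9707

0.9707 bits


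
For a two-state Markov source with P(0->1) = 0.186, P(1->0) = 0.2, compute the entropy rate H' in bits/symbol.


Stationary distribution: pi_0 = p10/(p01+p10) = 0.5181, pi_1 = 0.4819. Entropy rate H' = pi_0*H(p01) + pi_1*H(p10) = 0.5181*0.693 + 0.4819*0.7219 = 0.707

0.707 bits/symbol


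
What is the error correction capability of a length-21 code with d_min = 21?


Correction capability = floor((d-1)/2) = floor((21-1)/2) = 10

10 errors


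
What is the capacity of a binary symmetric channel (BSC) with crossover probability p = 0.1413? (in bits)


H(p) = -p*log2(p) - (1-p)*log2(1-p) = -0.1413*log2(0.1413) - 0.8587*log2(0.8587) = 0.398913 + 0.188720 = 0.5876. C = 1 - H(p) = 1 - 0.5876 = 0.4124

0.4124 bits


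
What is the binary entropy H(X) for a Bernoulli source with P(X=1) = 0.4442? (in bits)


H = -p*log2(p) - (1-p)*log2(1-p). -0.4442*log2(0.4442) = 0.520033; -0.5558*log2(0.5558) = 0.470964. H = 0.520033 + 0.470964 = 0.991

0.991 bits


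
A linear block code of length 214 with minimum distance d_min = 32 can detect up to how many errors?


Detection capability = d_min - 1 = 32 - 1 = 31

31 errors


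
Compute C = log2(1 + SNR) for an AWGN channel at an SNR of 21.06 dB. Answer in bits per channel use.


SNR_linear = 10^(21.06/10) = 127.6439; C = log2(1 + SNR_linear) = log2(1 + 127.6439) = 7.0072

7.0072 bits/channel use


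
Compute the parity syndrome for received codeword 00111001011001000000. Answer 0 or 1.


Syndrome = XOR of all bits = 0 XOR 0 XOR 1 XOR 1 XOR 1 XOR 0 XOR 0 XOR 1 XOR 0 XOR 1 XOR 1 XOR 0 XOR 0 XOR 1 XOR 0 XOR 0 XOR 0 XOR 0 XOR 0 XOR 0 = 1

1


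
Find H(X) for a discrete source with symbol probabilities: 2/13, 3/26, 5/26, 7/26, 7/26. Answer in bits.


H = -sum(p_i * log2(p_i)). Terms: -(2/13)*log2(2/13) = 0.415452; -(3/26)*log2(3/26) = 0.359478; -(5/26)*log2(5/26) = 0.457406; -(7/26)*log2(7/26) = 0.509677; -(7/26)*log2(7/26) = 0.509677. H = 0.415452 + 0.359478 + 0.457406 + 0.509677 + 0.509677 = 2.2517

2.2517 bits


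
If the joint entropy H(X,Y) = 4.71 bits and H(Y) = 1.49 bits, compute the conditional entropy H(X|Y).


H(X|Y) = H(X,Y) - H(Y) = 4.71 - 1.49 = 3.22

3.22 bits


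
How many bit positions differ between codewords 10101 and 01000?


Count differing positions: ^ ^ ^ . ^ = 4 differences

4


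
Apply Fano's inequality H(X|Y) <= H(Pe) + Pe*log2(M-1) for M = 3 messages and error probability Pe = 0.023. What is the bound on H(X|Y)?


H(Pe) = -Pe*log2(Pe) - (1-Pe)*log2(1-Pe) = -0.023*log2(0.023) - 0.977*log2(0.977) = 0.125171 + 0.032797 = 0.158. Pe*log2(M-1) = 0.023*log2(2) = 0.023000. Bound = H(Pe) + Pe*log2(M-1) = 0.125171 + 0.032797 + 0.023000 = 0.181

0.181 bits


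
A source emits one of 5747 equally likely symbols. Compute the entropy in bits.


H = log2(n) = log2(5747) = 12.4886

12.4886 bits


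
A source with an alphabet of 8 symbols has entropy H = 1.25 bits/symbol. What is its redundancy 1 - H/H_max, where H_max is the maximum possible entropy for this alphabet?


H_max = log2(K) = log2(8) = 3.0 bits/symbol. Redundancy = 1 - H/H_max = 1 - 1.25/3.0 = 1 - 0.4167 = 0.5833

0.5833


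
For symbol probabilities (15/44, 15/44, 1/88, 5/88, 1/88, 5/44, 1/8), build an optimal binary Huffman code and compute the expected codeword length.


Huffman construction (repeatedly merge the two least-probable nodes; each merge adds 1 bit to every symbol beneath it): 1/88 + 1/88 = 1/44; 1/44 + 5/88 = 7/88; 7/88 + 5/44 = 17/88; 1/8 + 17/88 = 7/22; 7/22 + 15/44 = 29/44; 15/44 + 29/44 = 1. Resulting codeword lengths (in the order the probabilities were given): (2, 1, 6, 5, 6, 4, 3). L_avg = sum(p_i * l_i) = 15/44*2 + 15/44*1 + 1/88*6 + 5/88*5 + 1/88*6 + 5/44*4 + 1/8*3 = 25/11 = 2.2727

2.2727 bits


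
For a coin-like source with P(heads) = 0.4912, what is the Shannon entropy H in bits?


H = -p*log2(p) - (1-p)*log2(1-p). -0.4912*log2(0.4912) = 0.503783; -0.5088*log2(0.5088) = 0.495993. H = 0.503783 + 0.495993 = 0.9998

0.9998 bits


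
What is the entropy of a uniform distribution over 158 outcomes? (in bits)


H = log2(n) = log2(158) = 7.3038

7.3038 bits


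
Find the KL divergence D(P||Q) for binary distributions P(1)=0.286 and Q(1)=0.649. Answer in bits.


KL = p*log2(p/q) + (1-p)*log2((1-p)/(1-q)) = 0.286*log2(0.286/0.649) + 0.714*log2(0.714/0.351) = 0.3933

0.3933 bits


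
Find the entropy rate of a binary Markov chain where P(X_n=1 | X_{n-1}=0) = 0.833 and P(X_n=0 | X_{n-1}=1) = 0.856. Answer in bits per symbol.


Stationary distribution: pi_0 = p10/(p01+p10) = 0.5068, pi_1 = 0.4932. Entropy rate H' = pi_0*H(p01) + pi_1*H(p10) = 0.5068*0.6508 + 0.4932*0.5946 = 0.6231

0.6231 bits/symbol


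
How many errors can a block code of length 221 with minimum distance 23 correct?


Correction capability = floor((d-1)/2) = floor((23-1)/2) = 11

11 errors


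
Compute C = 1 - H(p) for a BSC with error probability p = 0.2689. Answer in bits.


H(p) = -p*log2(p) - (1-p)*log2(1-p) = -0.2689*log2(0.2689) - 0.7311*log2(0.7311) = 0.509527 + 0.330354 = 0.8399. C = 1 - H(p) = 1 - 0.8399 = 0.1601

0.1601 bits


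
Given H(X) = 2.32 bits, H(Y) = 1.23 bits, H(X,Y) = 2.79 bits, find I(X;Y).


I(X;Y) = H(X) + H(Y) - H(X,Y) = 2.32 + 1.23 - 2.79 = 0.76

0.76 bits


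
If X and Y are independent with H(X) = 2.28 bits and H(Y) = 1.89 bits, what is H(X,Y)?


For independent variables, H(X,Y) = H(X) + H(Y) = 2.28 + 1.89 = 4.17

4.17 bits


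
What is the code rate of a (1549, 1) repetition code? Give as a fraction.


Rate = k/n = 1/1549

1/1549


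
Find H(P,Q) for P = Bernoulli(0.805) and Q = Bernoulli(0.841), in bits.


H(P,Q) = -p*log2(q) - (1-p)*log2(1-q). -0.805*log2(0.841) = 0.201107; -0.195*log2(0.159) = 0.517316. H(P,Q) = 0.201107 + 0.517316 = 0.7184

0.7184 bits


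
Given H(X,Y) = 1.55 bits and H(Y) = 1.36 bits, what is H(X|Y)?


H(X|Y) = H(X,Y) - H(Y) = 1.55 - 1.36 = 0.19

0.19 bits


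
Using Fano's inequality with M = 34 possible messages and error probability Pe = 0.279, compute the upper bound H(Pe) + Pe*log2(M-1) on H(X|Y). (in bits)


H(Pe) = -Pe*log2(Pe) - (1-Pe)*log2(1-Pe) = -0.279*log2(0.279) - 0.721*log2(0.721) = 0.513824 + 0.340261 = 0.8541. Pe*log2(M-1) = 0.279*log2(33) = 1.407386. Bound = H(Pe) + Pe*log2(M-1) = 0.513824 + 0.340261 + 1.407386 = 2.2615

2.2615 bits


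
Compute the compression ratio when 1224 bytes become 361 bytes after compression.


Ratio = original / compressed = 1224 / 361 = 3.3906

3.3906


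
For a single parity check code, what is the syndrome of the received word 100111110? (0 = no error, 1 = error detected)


Syndrome = XOR of all bits = 1 XOR 0 XOR 0 XOR 1 XOR 1 XOR 1 XOR 1 XOR 1 XOR 0 = 0

0


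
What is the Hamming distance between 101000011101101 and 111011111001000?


Count differing positions: . ^ . . ^ ^ ^ . . ^ . . ^ . ^ = 7 differences

7


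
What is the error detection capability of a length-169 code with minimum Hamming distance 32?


Detection capability = d_min - 1 = 32 - 1 = 31

31 errors


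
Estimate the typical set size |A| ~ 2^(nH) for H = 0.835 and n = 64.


log2|A_typical| = nH = 64 * 0.835 = 53.44, so |A_typical| ~ 2^53.44 = 1.222e+16

1.222e+16


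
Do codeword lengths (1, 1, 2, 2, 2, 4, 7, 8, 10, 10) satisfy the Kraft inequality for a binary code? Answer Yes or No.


Kraft sum = sum(2^(-l_i)) = 1.8262, need <= 1. Result: violated (a binary prefix-free code with these lengths cannot exist)

No


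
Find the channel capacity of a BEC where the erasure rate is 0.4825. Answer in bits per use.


C = 1 - epsilon = 1 - 0.4825 = 0.5175

0.5175 bits


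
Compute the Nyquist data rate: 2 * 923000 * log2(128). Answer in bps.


Rate = 2 * B * log2(M) = 2 * 923000 * 7.0 = 12922000.0

12922000.0 bps


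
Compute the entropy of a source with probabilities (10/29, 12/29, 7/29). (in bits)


H = -sum(p_i * log2(p_i)). Terms: -(10/29)*log2(10/29) = 0.529673; -(12/29)*log2(12/29) = 0.526766; -(7/29)*log2(7/29) = 0.494979. H = 0.529673 + 0.526766 + 0.494979 = 1.5514

1.5514 bits


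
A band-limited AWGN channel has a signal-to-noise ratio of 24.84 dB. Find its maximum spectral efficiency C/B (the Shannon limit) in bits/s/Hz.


SNR_linear = 10^(24.84/10) = 304.7895; C/B = log2(1 + SNR_linear) = log2(1 + 304.7895) = 8.2564

8.2564 bits/s/Hz


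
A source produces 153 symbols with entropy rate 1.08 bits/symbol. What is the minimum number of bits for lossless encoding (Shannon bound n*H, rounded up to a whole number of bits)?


Minimum bits >= n * H = 153 * 1.08 = 165.24, rounded up to a whole number of bits = 166

166 bits


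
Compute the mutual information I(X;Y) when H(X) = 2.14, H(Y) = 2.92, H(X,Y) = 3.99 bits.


I(X;Y) = H(X) + H(Y) - H(X,Y) = 2.14 + 2.92 - 3.99 = 1.07

1.07 bits


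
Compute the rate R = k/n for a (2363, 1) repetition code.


Rate = k/n = 1/2363

1/2363


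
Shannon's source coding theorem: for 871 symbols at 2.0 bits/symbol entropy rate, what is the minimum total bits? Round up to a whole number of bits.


Minimum bits >= n * H = 871 * 2.0 = 1742.0, rounded up to a whole number of bits = 1742

1742 bits


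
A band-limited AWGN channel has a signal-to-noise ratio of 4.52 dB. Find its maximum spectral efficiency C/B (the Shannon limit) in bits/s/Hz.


SNR_linear = 10^(4.52/10) = 2.8314; C/B = log2(1 + SNR_linear) = log2(1 + 2.8314) = 1.9379

1.9379 bits/s/Hz


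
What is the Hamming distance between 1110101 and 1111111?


Count differing positions: . . . ^ . ^ . = 2 differences

2


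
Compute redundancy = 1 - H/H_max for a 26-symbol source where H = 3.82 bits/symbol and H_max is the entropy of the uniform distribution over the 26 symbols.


H_max = log2(K) = log2(26) = 4.7004 bits/symbol. Redundancy = 1 - H/H_max = 1 - 3.82/4.7004 = 1 - 0.8127 = 0.1873

0.1873


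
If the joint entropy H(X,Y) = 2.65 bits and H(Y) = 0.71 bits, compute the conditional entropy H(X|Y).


H(X|Y) = H(X,Y) - H(Y) = 2.65 - 0.71 = 1.94

1.94 bits


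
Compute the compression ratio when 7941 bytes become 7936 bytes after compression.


Ratio = original / compressed = 7941 / 7936 = 1.0006

1.0006


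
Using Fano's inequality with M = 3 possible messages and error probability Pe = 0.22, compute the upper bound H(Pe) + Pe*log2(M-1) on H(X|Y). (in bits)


H(Pe) = -Pe*log2(Pe) - (1-Pe)*log2(1-Pe) = -0.22*log2(0.22) - 0.78*log2(0.78) = 0.480573 + 0.279594 = 0.7602. Pe*log2(M-1) = 0.22*log2(2) = 0.220000. Bound = H(Pe) + Pe*log2(M-1) = 0.480573 + 0.279594 + 0.220000 = 0.9802

0.9802 bits


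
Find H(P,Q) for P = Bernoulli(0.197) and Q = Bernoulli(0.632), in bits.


H(P,Q) = -p*log2(q) - (1-p)*log2(1-q). -0.197*log2(0.632) = 0.130415; -0.803*log2(0.368) = 1.158105. H(P,Q) = 0.130415 + 1.158105 = 1.2885

1.2885 bits


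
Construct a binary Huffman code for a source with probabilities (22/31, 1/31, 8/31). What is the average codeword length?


Huffman construction (repeatedly merge the two least-probable nodes; each merge adds 1 bit to every symbol beneath it): 1/31 + 8/31 = 9/31; 9/31 + 22/31 = 1. Resulting codeword lengths (in the order the probabilities were given): (1, 2, 2). L_avg = sum(p_i * l_i) = 22/31*1 + 1/31*2 + 8/31*2 = 40/31 = 1.2903

1.2903 bits


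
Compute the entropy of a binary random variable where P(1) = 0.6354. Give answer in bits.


H = -p*log2(p) - (1-p)*log2(1-p). -0.6354*log2(0.6354) = 0.415719; -0.3646*log2(0.3646) = 0.530717. H = 0.415719 + 0.530717 = 0.9464

0.9464 bits


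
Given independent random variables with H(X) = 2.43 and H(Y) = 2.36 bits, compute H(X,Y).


For independent variables, H(X,Y) = H(X) + H(Y) = 2.43 + 2.36 = 4.79

4.79 bits


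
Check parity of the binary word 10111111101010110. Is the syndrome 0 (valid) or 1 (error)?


Syndrome = XOR of all bits = 1 XOR 0 XOR 1 XOR 1 XOR 1 XOR 1 XOR 1 XOR 1 XOR 1 XOR 0 XOR 1 XOR 0 XOR 1 XOR 0 XOR 1 XOR 1 XOR 0 = 0

0
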